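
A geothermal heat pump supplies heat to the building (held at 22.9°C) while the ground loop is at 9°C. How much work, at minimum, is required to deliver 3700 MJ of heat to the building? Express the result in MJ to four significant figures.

In absolute terms T_C = 282.15 K and T_H = 296.05 K, so ΔT = 13.90 K.
The reversible limit is COP_HP = T_H/ΔT = 21.30, so W_min = Q_H/COP = Q_H·ΔT/T_H.
W_min = 3700 × 13.90/296.05 = 173.7 MJ.

173.7 MJ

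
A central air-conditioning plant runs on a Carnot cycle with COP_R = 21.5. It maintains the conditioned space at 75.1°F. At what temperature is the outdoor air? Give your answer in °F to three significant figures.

100 °F

COP_R = T_C/(T_H − T_C) gives T_H − T_C = T_C/COP.
With T_C = 297.09 K, T_H = 297.09 × (1 + 1/21.5) = 310.91 K.
Converting, 310.91 K = 99.97°F.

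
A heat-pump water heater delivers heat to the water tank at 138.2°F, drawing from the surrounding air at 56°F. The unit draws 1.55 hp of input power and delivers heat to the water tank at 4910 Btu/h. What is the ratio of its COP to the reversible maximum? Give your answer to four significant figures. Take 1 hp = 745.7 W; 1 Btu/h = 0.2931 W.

Converting, Q̇_H = 4910 Btu/h = 1.930 hp, so COP_actual = Q̇_H/Ẇ = 1.930/1.550 = 1.245.
In absolute terms T_C = 286.48 K and T_H = 332.15 K, so ΔT = 45.67 K.
COP_Carnot = T_H/ΔT = 332.15/45.67 = 7.273.
η_II = COP_actual/COP_Carnot = 1.245/7.273 = 0.1712.

0.1712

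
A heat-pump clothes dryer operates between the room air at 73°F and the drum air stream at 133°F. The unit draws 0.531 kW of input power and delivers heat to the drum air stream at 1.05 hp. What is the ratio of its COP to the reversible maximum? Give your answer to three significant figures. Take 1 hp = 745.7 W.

0.149

Converting, Q̇_H = 1.050 hp = 0.7830 kW, so COP_actual = Q̇_H/Ẇ = 0.7830/0.5310 = 1.475.
In absolute terms T_C = 295.93 K and T_H = 329.26 K, so ΔT = 33.33 K.
COP_Carnot = T_H/ΔT = 329.26/33.33 = 9.878.
η_II = COP_actual/COP_Carnot = 1.475/9.878 = 0.1493.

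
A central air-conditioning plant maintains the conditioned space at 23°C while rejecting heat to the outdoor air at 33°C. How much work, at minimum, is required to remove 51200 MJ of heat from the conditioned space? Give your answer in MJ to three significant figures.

1730 MJ

In absolute terms T_C = 296.15 K and T_H = 306.15 K, so ΔT = 10.00 K.
The reversible limit is COP_R = T_C/ΔT = 29.62, so W_min = Q_C/COP = Q_C·ΔT/T_C.
W_min = 51200 × 10.00/296.15 = 1729 MJ.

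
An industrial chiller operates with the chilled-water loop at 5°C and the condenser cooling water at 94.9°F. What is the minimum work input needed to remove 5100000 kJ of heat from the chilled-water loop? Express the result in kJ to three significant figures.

549000 kJ

In absolute terms T_C = 278.15 K and T_H = 308.09 K, so ΔT = 29.94 K.
The reversible limit is COP_R = T_C/ΔT = 9.289, so W_min = Q_C/COP = Q_C·ΔT/T_C.
W_min = 5100000 × 29.94/278.15 = 549000 kJ.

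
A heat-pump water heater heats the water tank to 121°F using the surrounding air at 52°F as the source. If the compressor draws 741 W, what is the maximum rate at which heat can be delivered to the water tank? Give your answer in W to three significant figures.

6240 W

In absolute terms T_C = 284.26 K and T_H = 322.59 K, so ΔT = 38.33 K.
COP_Carnot = T_H/ΔT = 322.59/38.33 = 8.416.
Q̇_max = COP_Carnot × Ẇ = 8.416 × 741.0 W = 6236 W.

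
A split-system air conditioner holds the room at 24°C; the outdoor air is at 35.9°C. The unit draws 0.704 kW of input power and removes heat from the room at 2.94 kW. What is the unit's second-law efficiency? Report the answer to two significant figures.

COP_actual = Q̇_C/Ẇ = 2.940/0.7040 = 4.176.
In absolute terms T_C = 297.15 K and T_H = 309.05 K, so ΔT = 11.90 K.
COP_Carnot = T_C/ΔT = 297.15/11.90 = 24.97.
η_II = COP_actual/COP_Carnot = 4.176/24.97 = 0.1672.

0.17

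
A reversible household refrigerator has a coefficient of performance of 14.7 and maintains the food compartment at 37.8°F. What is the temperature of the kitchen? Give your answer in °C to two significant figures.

COP_R = T_C/(T_H − T_C) gives T_H − T_C = T_C/COP.
With T_C = 276.37 K, T_H = 276.37 × (1 + 1/14.7) = 295.17 K.
Converting, 295.17 K = 22.02°C.

22 °C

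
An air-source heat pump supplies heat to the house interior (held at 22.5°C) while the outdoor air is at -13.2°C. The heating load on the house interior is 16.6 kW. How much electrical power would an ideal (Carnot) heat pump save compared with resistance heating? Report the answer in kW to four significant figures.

14.60 kW

In absolute terms T_C = 259.95 K and T_H = 295.65 K, so ΔT = 35.70 K.
COP_Carnot = T_H/ΔT = 295.65/35.70 = 8.282.
Resistance heating needs Ẇ_res = Q̇_H = 16.60 kW; the reversible heat pump needs only Ẇ_hp = Q̇_H/COP = 2.004 kW.
Saving = 16.60 − 2.004 = 14.60 kW.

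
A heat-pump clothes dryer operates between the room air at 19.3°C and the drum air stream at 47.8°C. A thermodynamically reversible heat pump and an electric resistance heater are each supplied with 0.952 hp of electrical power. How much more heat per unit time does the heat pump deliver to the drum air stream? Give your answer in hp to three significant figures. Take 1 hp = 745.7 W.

In absolute terms T_C = 292.45 K and T_H = 320.95 K, so ΔT = 28.50 K.
COP_Carnot = T_H/ΔT = 320.95/28.50 = 11.26.
The heat pump delivers Q̇_H = COP × Ẇ = 10.72 hp; the resistance heater delivers Ẇ = 0.9520 hp.
Extra = (COP − 1)·Ẇ = 9.769 hp.

9.77 hp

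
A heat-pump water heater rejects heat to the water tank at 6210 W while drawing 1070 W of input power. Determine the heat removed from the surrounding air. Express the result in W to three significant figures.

For a cyclic device the first law requires Q̇_H = Q̇_C + Ẇ.
Q̇_C = Q̇_H − Ẇ = 5140 W.

5140 W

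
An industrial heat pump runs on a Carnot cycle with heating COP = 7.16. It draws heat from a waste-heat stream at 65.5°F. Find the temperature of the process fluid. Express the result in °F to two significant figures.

COP_HP = T_H/(T_H − T_C) rearranges to T_H = COP·T_C/(COP − 1).
With T_C = 291.76 K, T_H = 7.16 × 291.76/6.160 = 339.12 K.
Converting, 339.12 K = 150.75°F.

150 °F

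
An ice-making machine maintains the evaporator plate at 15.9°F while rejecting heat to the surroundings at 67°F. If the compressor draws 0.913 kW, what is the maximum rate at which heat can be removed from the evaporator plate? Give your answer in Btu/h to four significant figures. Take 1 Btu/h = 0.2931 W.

In absolute terms T_C = 264.21 K and T_H = 292.59 K, so ΔT = 28.39 K.
COP_Carnot = T_C/ΔT = 264.21/28.39 = 9.307.
Q̇_max = COP_Carnot × Ẇ = 9.307 × 0.9130 kW = 8.497 kW = 28990 Btu/h.

28990 Btu/h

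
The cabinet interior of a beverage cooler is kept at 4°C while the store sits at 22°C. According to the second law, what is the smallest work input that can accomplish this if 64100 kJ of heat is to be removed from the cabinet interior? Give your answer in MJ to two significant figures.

4.2 MJ

In absolute terms T_C = 277.15 K and T_H = 295.15 K, so ΔT = 18.00 K.
The reversible limit is COP_R = T_C/ΔT = 15.40, so W_min = Q_C/COP = Q_C·ΔT/T_C.
W_min = 64100 × 18.00/277.15 = 4163 kJ = 4.163 MJ.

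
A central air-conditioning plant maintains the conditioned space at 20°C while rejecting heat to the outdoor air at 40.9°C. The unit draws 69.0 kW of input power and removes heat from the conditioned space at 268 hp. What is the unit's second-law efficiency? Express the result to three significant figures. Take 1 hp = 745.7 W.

0.206

Converting, Q̇_C = 268.0 hp = 199.8 kW, so COP_actual = Q̇_C/Ẇ = 199.8/69.00 = 2.896.
In absolute terms T_C = 293.15 K and T_H = 314.05 K, so ΔT = 20.90 K.
COP_Carnot = T_C/ΔT = 293.15/20.90 = 14.03.
η_II = COP_actual/COP_Carnot = 2.896/14.03 = 0.2065.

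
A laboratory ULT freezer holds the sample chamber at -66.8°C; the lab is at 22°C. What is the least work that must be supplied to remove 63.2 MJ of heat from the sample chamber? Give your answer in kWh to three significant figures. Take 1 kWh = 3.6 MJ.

7.55 kWh

In absolute terms T_C = 206.35 K and T_H = 295.15 K, so ΔT = 88.80 K.
The reversible limit is COP_R = T_C/ΔT = 2.324, so W_min = Q_C/COP = Q_C·ΔT/T_C.
W_min = 63.20 × 88.80/206.35 = 27.20 MJ = 7.555 kWh.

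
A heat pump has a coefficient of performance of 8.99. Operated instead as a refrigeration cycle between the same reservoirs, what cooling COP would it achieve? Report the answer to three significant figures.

Since Q_H = Q_C + W for any cycle, COP_R = Q_C/W = Q_H/W − 1.
COP_R = 8.99 − 1 = 7.99.

7.99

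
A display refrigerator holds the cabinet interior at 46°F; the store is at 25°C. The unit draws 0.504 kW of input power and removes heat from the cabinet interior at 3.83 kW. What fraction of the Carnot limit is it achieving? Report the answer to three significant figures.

0.466

COP_actual = Q̇_C/Ẇ = 3.830/0.5040 = 7.599.
In absolute terms T_C = 280.93 K and T_H = 298.15 K, so ΔT = 17.22 K.
COP_Carnot = T_C/ΔT = 280.93/17.22 = 16.31.
η_II = COP_actual/COP_Carnot = 7.599/16.31 = 0.4659.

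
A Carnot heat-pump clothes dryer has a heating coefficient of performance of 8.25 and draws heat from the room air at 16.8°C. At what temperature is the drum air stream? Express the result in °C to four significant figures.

56.79 °C

COP_HP = T_H/(T_H − T_C) rearranges to T_H = COP·T_C/(COP − 1).
With T_C = 289.95 K, T_H = 8.25 × 289.95/7.250 = 329.94 K.
Converting, 329.94 K = 56.79°C.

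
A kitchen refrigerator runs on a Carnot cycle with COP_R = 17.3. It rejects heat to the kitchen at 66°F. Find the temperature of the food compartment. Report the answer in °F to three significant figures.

37.3 °F

For a Carnot refrigerator COP_R = T_C/(T_H − T_C), so T_C = COP·T_H/(1 + COP).
With T_H = 292.04 K, T_C = 17.3 × 292.04/18.30 = 276.08 K.
Converting, 276.08 K = 37.27°F.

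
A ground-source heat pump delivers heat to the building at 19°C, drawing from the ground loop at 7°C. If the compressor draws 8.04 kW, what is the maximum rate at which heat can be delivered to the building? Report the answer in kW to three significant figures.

196 kW

In absolute terms T_C = 280.15 K and T_H = 292.15 K, so ΔT = 12.00 K.
COP_Carnot = T_H/ΔT = 292.15/12.00 = 24.35.
Q̇_max = COP_Carnot × Ẇ = 24.35 × 8.040 kW = 195.7 kW.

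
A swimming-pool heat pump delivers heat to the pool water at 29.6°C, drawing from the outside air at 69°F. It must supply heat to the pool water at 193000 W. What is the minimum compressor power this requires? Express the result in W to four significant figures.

In absolute terms T_C = 293.71 K and T_H = 302.75 K, so ΔT = 9.044 K.
COP_Carnot = T_H/ΔT = 302.75/9.044 = 33.47.
Ẇ_min = Q̇/COP_Carnot = 193000/33.47 = 5766 W.

5766 W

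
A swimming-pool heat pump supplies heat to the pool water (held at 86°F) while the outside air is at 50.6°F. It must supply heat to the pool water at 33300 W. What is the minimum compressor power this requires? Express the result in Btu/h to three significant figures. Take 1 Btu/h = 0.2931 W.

7370 Btu/h

In absolute terms T_C = 283.48 K and T_H = 303.15 K, so ΔT = 19.67 K.
COP_Carnot = T_H/ΔT = 303.15/19.67 = 15.41.
Ẇ_min = Q̇/COP_Carnot = 33300/15.41 = 2160 W = 7371 Btu/h.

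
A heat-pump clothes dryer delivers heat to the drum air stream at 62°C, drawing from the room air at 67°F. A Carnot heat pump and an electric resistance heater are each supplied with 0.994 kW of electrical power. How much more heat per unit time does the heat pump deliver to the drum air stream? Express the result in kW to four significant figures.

In absolute terms T_C = 292.59 K and T_H = 335.15 K, so ΔT = 42.56 K.
COP_Carnot = T_H/ΔT = 335.15/42.56 = 7.876.
The heat pump delivers Q̇_H = COP × Ẇ = 7.828 kW; the resistance heater delivers Ẇ = 0.9940 kW.
Extra = (COP − 1)·Ẇ = 6.834 kW.

6.834 kW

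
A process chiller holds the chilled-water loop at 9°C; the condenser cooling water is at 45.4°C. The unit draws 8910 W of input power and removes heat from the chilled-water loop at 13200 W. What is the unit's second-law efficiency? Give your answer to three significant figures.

COP_actual = Q̇_C/Ẇ = 13200/8910 = 1.481.
In absolute terms T_C = 282.15 K and T_H = 318.55 K, so ΔT = 36.40 K.
COP_Carnot = T_C/ΔT = 282.15/36.40 = 7.751.
η_II = COP_actual/COP_Carnot = 1.481/7.751 = 0.1911.

0.191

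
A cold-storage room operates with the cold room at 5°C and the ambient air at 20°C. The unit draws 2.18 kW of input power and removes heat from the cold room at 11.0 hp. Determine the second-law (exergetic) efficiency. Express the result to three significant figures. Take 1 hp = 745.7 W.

0.203

Converting, Q̇_C = 11.00 hp = 8.203 kW, so COP_actual = Q̇_C/Ẇ = 8.203/2.180 = 3.763.
In absolute terms T_C = 278.15 K and T_H = 293.15 K, so ΔT = 15.00 K.
COP_Carnot = T_C/ΔT = 278.15/15.00 = 18.54.
η_II = COP_actual/COP_Carnot = 3.763/18.54 = 0.2029.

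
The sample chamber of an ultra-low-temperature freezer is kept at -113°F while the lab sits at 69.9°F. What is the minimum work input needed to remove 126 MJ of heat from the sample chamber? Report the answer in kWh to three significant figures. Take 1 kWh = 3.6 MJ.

18.5 kWh

In absolute terms T_C = 192.59 K and T_H = 294.21 K, so ΔT = 101.6 K.
The reversible limit is COP_R = T_C/ΔT = 1.895, so W_min = Q_C/COP = Q_C·ΔT/T_C.
W_min = 126.0 × 101.6/192.59 = 66.48 MJ = 18.47 kWh.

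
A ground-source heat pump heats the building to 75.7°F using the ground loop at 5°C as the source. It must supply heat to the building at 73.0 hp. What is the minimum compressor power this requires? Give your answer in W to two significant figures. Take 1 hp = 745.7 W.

3500 W

In absolute terms T_C = 278.15 K and T_H = 297.43 K, so ΔT = 19.28 K.
COP_Carnot = T_H/ΔT = 297.43/19.28 = 15.43.
Ẇ_min = Q̇/COP_Carnot = 73.00/15.43 = 4.731 hp = 3528 W.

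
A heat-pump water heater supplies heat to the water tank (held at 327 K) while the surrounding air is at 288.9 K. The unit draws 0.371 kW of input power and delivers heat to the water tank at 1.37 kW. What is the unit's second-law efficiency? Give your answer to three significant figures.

0.430

COP_actual = Q̇_H/Ẇ = 1.370/0.3710 = 3.693.
The reservoir spacing is ΔT = 327 − 288.9 = 38.10 K.
COP_Carnot = T_H/ΔT = 327.00/38.10 = 8.583.
η_II = COP_actual/COP_Carnot = 3.693/8.583 = 0.4303.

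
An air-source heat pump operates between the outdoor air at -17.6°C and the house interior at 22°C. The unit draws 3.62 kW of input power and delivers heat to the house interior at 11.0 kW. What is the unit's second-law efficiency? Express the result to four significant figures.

0.4077

COP_actual = Q̇_H/Ẇ = 11.00/3.620 = 3.039.
In absolute terms T_C = 255.55 K and T_H = 295.15 K, so ΔT = 39.60 K.
COP_Carnot = T_H/ΔT = 295.15/39.60 = 7.453.
η_II = COP_actual/COP_Carnot = 3.039/7.453 = 0.4077.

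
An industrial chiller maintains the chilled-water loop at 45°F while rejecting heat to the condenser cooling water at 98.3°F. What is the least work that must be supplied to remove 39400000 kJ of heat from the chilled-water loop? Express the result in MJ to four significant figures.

4161 MJ

In absolute terms T_C = 280.37 K and T_H = 309.98 K, so ΔT = 29.61 K.
The reversible limit is COP_R = T_C/ΔT = 9.468, so W_min = Q_C/COP = Q_C·ΔT/T_C.
W_min = 39400000 × 29.61/280.37 = 4161000 kJ = 4161 MJ.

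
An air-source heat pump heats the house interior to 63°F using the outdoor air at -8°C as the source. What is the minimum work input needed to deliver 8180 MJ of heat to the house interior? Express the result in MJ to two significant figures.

710 MJ

In absolute terms T_C = 265.15 K and T_H = 290.37 K, so ΔT = 25.22 K.
The reversible limit is COP_HP = T_H/ΔT = 11.51, so W_min = Q_H/COP = Q_H·ΔT/T_H.
W_min = 8180 × 25.22/290.37 = 710.5 MJ.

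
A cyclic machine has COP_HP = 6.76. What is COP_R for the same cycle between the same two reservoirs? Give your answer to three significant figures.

5.76

Since Q_H = Q_C + W for any cycle, COP_R = Q_C/W = Q_H/W − 1.
COP_R = 6.76 − 1 = 5.76.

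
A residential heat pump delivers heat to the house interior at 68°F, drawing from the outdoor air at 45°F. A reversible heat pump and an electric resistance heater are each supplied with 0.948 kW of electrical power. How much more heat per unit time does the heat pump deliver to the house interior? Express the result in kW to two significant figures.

21 kW

In absolute terms T_C = 280.37 K and T_H = 293.15 K, so ΔT = 12.78 K.
COP_Carnot = T_H/ΔT = 293.15/12.78 = 22.94.
The heat pump delivers Q̇_H = COP × Ẇ = 21.75 kW; the resistance heater delivers Ẇ = 0.9480 kW.
Extra = (COP − 1)·Ẇ = 20.80 kW.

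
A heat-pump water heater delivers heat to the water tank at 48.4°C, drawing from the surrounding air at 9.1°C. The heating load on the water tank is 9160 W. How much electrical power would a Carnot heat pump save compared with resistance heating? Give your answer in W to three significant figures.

8040 W

In absolute terms T_C = 282.25 K and T_H = 321.55 K, so ΔT = 39.30 K.
COP_Carnot = T_H/ΔT = 321.55/39.30 = 8.182.
Resistance heating needs Ẇ_res = Q̇_H = 9160 W; the reversible heat pump needs only Ẇ_hp = Q̇_H/COP = 1120 W.
Saving = 9160 − 1120 = 8040 W.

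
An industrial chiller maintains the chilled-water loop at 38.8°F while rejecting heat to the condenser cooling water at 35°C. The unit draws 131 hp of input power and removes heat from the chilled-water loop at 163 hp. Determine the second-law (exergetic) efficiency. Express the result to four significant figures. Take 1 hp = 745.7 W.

0.1403

COP_actual = Q̇_C/Ẇ = 163.0/131.0 = 1.244.
In absolute terms T_C = 276.93 K and T_H = 308.15 K, so ΔT = 31.22 K.
COP_Carnot = T_C/ΔT = 276.93/31.22 = 8.870.
η_II = COP_actual/COP_Carnot = 1.244/8.870 = 0.1403.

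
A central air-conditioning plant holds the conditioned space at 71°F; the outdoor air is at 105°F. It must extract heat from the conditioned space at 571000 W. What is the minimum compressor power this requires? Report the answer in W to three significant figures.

36600 W

In absolute terms T_C = 294.82 K and T_H = 313.71 K, so ΔT = 18.89 K.
COP_Carnot = T_C/ΔT = 294.82/18.89 = 15.61.
Ẇ_min = Q̇/COP_Carnot = 571000/15.61 = 36580 W.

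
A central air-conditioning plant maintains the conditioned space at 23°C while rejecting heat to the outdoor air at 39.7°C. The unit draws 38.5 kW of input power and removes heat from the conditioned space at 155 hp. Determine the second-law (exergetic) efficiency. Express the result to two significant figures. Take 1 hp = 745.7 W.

Converting, Q̇_C = 155.0 hp = 115.6 kW, so COP_actual = Q̇_C/Ẇ = 115.6/38.50 = 3.002.
In absolute terms T_C = 296.15 K and T_H = 312.85 K, so ΔT = 16.70 K.
COP_Carnot = T_C/ΔT = 296.15/16.70 = 17.73.
η_II = COP_actual/COP_Carnot = 3.002/17.73 = 0.1693.

0.17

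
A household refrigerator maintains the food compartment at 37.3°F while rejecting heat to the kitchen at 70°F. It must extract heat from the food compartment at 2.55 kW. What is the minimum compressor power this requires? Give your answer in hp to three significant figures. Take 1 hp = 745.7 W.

0.225 hp

In absolute terms T_C = 276.09 K and T_H = 294.26 K, so ΔT = 18.17 K.
COP_Carnot = T_C/ΔT = 276.09/18.17 = 15.20.
Ẇ_min = Q̇/COP_Carnot = 2.550/15.20 = 0.1678 kW = 0.2250 hp.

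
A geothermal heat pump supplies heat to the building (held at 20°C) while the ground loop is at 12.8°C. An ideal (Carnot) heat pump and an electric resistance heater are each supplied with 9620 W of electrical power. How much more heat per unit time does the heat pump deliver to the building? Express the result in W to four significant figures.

382100 W

In absolute terms T_C = 285.95 K and T_H = 293.15 K, so ΔT = 7.200 K.
COP_Carnot = T_H/ΔT = 293.15/7.200 = 40.72.
The heat pump delivers Q̇_H = COP × Ẇ = 391700 W; the resistance heater delivers Ẇ = 9620 W.
Extra = (COP − 1)·Ẇ = 382100 W.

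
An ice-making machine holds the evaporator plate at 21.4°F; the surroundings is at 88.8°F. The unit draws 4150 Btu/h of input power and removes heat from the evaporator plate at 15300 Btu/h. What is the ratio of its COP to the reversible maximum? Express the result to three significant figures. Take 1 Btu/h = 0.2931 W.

0.517

COP_actual = Q̇_C/Ẇ = 15300/4150 = 3.687.
In absolute terms T_C = 267.26 K and T_H = 304.71 K, so ΔT = 37.44 K.
COP_Carnot = T_C/ΔT = 267.26/37.44 = 7.138.
η_II = COP_actual/COP_Carnot = 3.687/7.138 = 0.5165.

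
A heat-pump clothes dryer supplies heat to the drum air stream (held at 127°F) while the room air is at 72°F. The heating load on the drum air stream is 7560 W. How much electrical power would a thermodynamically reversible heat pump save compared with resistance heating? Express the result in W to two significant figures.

In absolute terms T_C = 295.37 K and T_H = 325.93 K, so ΔT = 30.56 K.
COP_Carnot = T_H/ΔT = 325.93/30.56 = 10.67.
Resistance heating needs Ẇ_res = Q̇_H = 7560 W; the reversible heat pump needs only Ẇ_hp = Q̇_H/COP = 708.7 W.
Saving = 7560 − 708.7 = 6851 W.

6900 W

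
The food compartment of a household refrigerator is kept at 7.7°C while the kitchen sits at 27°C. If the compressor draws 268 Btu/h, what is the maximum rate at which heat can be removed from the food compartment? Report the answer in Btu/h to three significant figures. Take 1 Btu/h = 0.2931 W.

In absolute terms T_C = 280.85 K and T_H = 300.15 K, so ΔT = 19.30 K.
COP_Carnot = T_C/ΔT = 280.85/19.30 = 14.55.
Q̇_max = COP_Carnot × Ẇ = 14.55 × 268.0 Btu/h = 3900 Btu/h.

3900 Btu/h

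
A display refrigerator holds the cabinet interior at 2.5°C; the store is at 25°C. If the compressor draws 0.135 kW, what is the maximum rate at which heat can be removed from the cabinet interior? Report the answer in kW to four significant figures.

1.654 kW

In absolute terms T_C = 275.65 K and T_H = 298.15 K, so ΔT = 22.50 K.
COP_Carnot = T_C/ΔT = 275.65/22.50 = 12.25.
Q̇_max = COP_Carnot × Ẇ = 12.25 × 0.1350 kW = 1.654 kW.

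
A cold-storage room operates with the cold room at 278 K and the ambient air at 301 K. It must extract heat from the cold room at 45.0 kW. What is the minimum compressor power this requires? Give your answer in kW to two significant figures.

3.7 kW

The reservoir spacing is ΔT = 301 − 278 = 23.00 K.
COP_Carnot = T_C/ΔT = 278.00/23.00 = 12.09.
Ẇ_min = Q̇/COP_Carnot = 45.00/12.09 = 3.723 kW.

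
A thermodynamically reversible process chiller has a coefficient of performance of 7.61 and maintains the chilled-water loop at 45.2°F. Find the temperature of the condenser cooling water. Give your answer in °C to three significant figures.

44.2 °C

COP_R = T_C/(T_H − T_C) gives T_H − T_C = T_C/COP.
With T_C = 280.48 K, T_H = 280.48 × (1 + 1/7.61) = 317.34 K.
Converting, 317.34 K = 44.19°C.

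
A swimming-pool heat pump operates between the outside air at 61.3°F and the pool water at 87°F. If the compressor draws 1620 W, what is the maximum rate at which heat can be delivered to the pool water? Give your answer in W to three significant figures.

34500 W

In absolute terms T_C = 289.43 K and T_H = 303.71 K, so ΔT = 14.28 K.
COP_Carnot = T_H/ΔT = 303.71/14.28 = 21.27.
Q̇_max = COP_Carnot × Ẇ = 21.27 × 1620 W = 34460 W.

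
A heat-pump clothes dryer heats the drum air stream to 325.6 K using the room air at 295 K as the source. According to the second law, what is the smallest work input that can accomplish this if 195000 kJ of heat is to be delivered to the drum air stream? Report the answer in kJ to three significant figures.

18300 kJ

The reservoir spacing is ΔT = 325.6 − 295 = 30.60 K.
The reversible limit is COP_HP = T_H/ΔT = 10.64, so W_min = Q_H/COP = Q_H·ΔT/T_H.
W_min = 195000 × 30.60/325.60 = 18330 kJ.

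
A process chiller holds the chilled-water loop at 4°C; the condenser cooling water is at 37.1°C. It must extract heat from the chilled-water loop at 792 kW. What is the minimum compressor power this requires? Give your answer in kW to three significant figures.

94.6 kW

In absolute terms T_C = 277.15 K and T_H = 310.25 K, so ΔT = 33.10 K.
COP_Carnot = T_C/ΔT = 277.15/33.10 = 8.373.
Ẇ_min = Q̇/COP_Carnot = 792.0/8.373 = 94.59 kW.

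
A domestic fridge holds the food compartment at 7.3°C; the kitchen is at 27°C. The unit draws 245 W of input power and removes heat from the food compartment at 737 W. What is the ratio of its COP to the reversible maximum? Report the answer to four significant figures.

0.2113

COP_actual = Q̇_C/Ẇ = 737.0/245.0 = 3.008.
In absolute terms T_C = 280.45 K and T_H = 300.15 K, so ΔT = 19.70 K.
COP_Carnot = T_C/ΔT = 280.45/19.70 = 14.24.
η_II = COP_actual/COP_Carnot = 3.008/14.24 = 0.2113.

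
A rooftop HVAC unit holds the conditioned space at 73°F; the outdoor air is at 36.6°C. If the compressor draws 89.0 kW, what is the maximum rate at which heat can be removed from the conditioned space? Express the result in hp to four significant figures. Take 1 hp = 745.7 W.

In absolute terms T_C = 295.93 K and T_H = 309.75 K, so ΔT = 13.82 K.
COP_Carnot = T_C/ΔT = 295.93/13.82 = 21.41.
Q̇_max = COP_Carnot × Ẇ = 21.41 × 89.00 kW = 1905 kW = 2555 hp.

2555 hp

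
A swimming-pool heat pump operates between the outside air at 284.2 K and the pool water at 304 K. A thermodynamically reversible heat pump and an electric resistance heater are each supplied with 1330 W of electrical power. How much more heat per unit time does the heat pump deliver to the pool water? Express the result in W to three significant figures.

19100 W

The reservoir spacing is ΔT = 304 − 284.2 = 19.80 K.
COP_Carnot = T_H/ΔT = 304.00/19.80 = 15.35.
The heat pump delivers Q̇_H = COP × Ẇ = 20420 W; the resistance heater delivers Ẇ = 1330 W.
Extra = (COP − 1)·Ẇ = 19090 W.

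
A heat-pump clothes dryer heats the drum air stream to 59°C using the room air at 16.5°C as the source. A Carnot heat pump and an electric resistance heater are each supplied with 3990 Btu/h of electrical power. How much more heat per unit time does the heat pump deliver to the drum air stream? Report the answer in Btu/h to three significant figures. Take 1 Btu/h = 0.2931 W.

In absolute terms T_C = 289.65 K and T_H = 332.15 K, so ΔT = 42.50 K.
COP_Carnot = T_H/ΔT = 332.15/42.50 = 7.815.
The heat pump delivers Q̇_H = COP × Ẇ = 31180 Btu/h; the resistance heater delivers Ẇ = 3990 Btu/h.
Extra = (COP − 1)·Ẇ = 27190 Btu/h.

27200 Btu/h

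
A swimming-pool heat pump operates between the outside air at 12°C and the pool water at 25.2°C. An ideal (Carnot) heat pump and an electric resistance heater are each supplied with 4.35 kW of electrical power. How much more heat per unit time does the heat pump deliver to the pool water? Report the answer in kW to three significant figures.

In absolute terms T_C = 285.15 K and T_H = 298.35 K, so ΔT = 13.20 K.
COP_Carnot = T_H/ΔT = 298.35/13.20 = 22.60.
The heat pump delivers Q̇_H = COP × Ẇ = 98.32 kW; the resistance heater delivers Ẇ = 4.350 kW.
Extra = (COP − 1)·Ẇ = 93.97 kW.

94.0 kW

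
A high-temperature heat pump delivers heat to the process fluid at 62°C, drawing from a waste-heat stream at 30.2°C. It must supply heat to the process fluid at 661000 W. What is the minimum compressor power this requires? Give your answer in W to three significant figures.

62700 W

In absolute terms T_C = 303.35 K and T_H = 335.15 K, so ΔT = 31.80 K.
COP_Carnot = T_H/ΔT = 335.15/31.80 = 10.54.
Ẇ_min = Q̇/COP_Carnot = 661000/10.54 = 62720 W.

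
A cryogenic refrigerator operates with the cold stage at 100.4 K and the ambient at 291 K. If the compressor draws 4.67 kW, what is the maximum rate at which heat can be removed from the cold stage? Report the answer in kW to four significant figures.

The reservoir spacing is ΔT = 291 − 100.4 = 190.6 K.
COP_Carnot = T_C/ΔT = 100.40/190.6 = 0.5268.
Q̇_max = COP_Carnot × Ẇ = 0.5268 × 4.670 kW = 2.460 kW.

2.460 kW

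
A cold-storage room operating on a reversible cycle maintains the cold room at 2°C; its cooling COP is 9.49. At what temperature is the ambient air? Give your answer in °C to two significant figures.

31 °C

COP_R = T_C/(T_H − T_C) gives T_H − T_C = T_C/COP.
With T_C = 275.15 K, T_H = 275.15 × (1 + 1/9.49) = 304.14 K.
Converting, 304.14 K = 30.99°C.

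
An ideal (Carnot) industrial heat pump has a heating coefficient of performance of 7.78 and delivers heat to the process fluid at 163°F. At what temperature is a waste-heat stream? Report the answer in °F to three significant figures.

COP_HP = T_H/(T_H − T_C) gives T_H − T_C = T_H/COP.
With T_H = 345.93 K, T_C = 345.93 × (1 − 1/7.78) = 301.46 K.
Converting, 301.46 K = 82.97°F.

83.0 °F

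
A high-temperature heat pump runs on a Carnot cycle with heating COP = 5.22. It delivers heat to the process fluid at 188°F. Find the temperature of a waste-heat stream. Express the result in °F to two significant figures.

COP_HP = T_H/(T_H − T_C) gives T_H − T_C = T_H/COP.
With T_H = 359.82 K, T_C = 359.82 × (1 − 1/5.22) = 290.89 K.
Converting, 290.89 K = 63.93°F.

64 °F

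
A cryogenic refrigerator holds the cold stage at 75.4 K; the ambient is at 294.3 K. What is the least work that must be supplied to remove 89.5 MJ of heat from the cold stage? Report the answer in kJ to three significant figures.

260000 kJ

The reservoir spacing is ΔT = 294.3 − 75.4 = 218.9 K.
The reversible limit is COP_R = T_C/ΔT = 0.3444, so W_min = Q_C/COP = Q_C·ΔT/T_C.
W_min = 89.50 × 218.9/75.40 = 259.8 MJ = 259800 kJ.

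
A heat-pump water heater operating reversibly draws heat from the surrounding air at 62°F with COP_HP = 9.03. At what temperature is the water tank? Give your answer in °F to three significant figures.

127 °F

COP_HP = T_H/(T_H − T_C) rearranges to T_H = COP·T_C/(COP − 1).
With T_C = 289.82 K, T_H = 9.03 × 289.82/8.030 = 325.91 K.
Converting, 325.91 K = 126.97°F.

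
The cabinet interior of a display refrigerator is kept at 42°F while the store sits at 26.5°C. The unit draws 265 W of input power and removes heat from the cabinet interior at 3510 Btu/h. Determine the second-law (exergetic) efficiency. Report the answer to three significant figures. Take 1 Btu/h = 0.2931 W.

Converting, Q̇_C = 3510 Btu/h = 1029 W, so COP_actual = Q̇_C/Ẇ = 1029/265.0 = 3.882.
In absolute terms T_C = 278.71 K and T_H = 299.65 K, so ΔT = 20.94 K.
COP_Carnot = T_C/ΔT = 278.71/20.94 = 13.31.
η_II = COP_actual/COP_Carnot = 3.882/13.31 = 0.2917.

0.292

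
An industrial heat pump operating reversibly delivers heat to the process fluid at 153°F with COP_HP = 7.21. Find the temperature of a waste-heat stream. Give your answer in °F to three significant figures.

COP_HP = T_H/(T_H − T_C) gives T_H − T_C = T_H/COP.
With T_H = 340.37 K, T_C = 340.37 × (1 − 1/7.21) = 293.16 K.
Converting, 293.16 K = 68.02°F.

68.0 °F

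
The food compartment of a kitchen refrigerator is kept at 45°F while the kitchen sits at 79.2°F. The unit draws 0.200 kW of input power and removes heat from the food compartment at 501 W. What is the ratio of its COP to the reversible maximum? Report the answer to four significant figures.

0.1698

Converting, Q̇_C = 501.0 W = 0.5010 kW, so COP_actual = Q̇_C/Ẇ = 0.5010/0.2000 = 2.505.
In absolute terms T_C = 280.37 K and T_H = 299.37 K, so ΔT = 19.00 K.
COP_Carnot = T_C/ΔT = 280.37/19.00 = 14.76.
η_II = COP_actual/COP_Carnot = 2.505/14.76 = 0.1698.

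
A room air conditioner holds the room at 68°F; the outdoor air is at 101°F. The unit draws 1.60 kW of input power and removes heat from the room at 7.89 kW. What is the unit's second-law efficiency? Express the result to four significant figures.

0.3084

COP_actual = Q̇_C/Ẇ = 7.890/1.600 = 4.931.
In absolute terms T_C = 293.15 K and T_H = 311.48 K, so ΔT = 18.33 K.
COP_Carnot = T_C/ΔT = 293.15/18.33 = 15.99.
η_II = COP_actual/COP_Carnot = 4.931/15.99 = 0.3084.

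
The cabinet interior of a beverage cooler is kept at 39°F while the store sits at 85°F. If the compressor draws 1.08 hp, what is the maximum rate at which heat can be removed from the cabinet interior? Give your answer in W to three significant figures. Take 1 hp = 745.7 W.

In absolute terms T_C = 277.04 K and T_H = 302.59 K, so ΔT = 25.56 K.
COP_Carnot = T_C/ΔT = 277.04/25.56 = 10.84.
Q̇_max = COP_Carnot × Ẇ = 10.84 × 1.080 hp = 11.71 hp = 8731 W.

8730 W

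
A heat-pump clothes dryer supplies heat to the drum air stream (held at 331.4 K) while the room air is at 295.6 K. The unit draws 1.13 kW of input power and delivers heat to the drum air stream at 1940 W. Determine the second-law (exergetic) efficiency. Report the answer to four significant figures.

Converting, Q̇_H = 1940 W = 1.940 kW, so COP_actual = Q̇_H/Ẇ = 1.940/1.130 = 1.717.
The reservoir spacing is ΔT = 331.4 − 295.6 = 35.80 K.
COP_Carnot = T_H/ΔT = 331.40/35.80 = 9.257.
η_II = COP_actual/COP_Carnot = 1.717/9.257 = 0.1855.

0.1855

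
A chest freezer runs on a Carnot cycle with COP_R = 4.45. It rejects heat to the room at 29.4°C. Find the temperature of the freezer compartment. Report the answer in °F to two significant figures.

-15 °F

For a Carnot refrigerator COP_R = T_C/(T_H − T_C), so T_C = COP·T_H/(1 + COP).
With T_H = 302.55 K, T_C = 4.45 × 302.55/5.450 = 247.04 K.
Converting, 247.04 K = -15.00°F.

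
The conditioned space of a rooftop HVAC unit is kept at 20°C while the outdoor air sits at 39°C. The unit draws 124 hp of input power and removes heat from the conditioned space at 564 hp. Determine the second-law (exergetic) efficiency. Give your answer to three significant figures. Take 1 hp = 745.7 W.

0.295

COP_actual = Q̇_C/Ẇ = 564.0/124.0 = 4.548.
In absolute terms T_C = 293.15 K and T_H = 312.15 K, so ΔT = 19.00 K.
COP_Carnot = T_C/ΔT = 293.15/19.00 = 15.43.
η_II = COP_actual/COP_Carnot = 4.548/15.43 = 0.2948.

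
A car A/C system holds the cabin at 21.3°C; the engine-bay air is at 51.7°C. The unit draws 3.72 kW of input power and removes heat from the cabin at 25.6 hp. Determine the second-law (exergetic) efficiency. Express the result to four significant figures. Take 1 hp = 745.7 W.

Converting, Q̇_C = 25.60 hp = 19.09 kW, so COP_actual = Q̇_C/Ẇ = 19.09/3.720 = 5.132.
In absolute terms T_C = 294.45 K and T_H = 324.85 K, so ΔT = 30.40 K.
COP_Carnot = T_C/ΔT = 294.45/30.40 = 9.686.
η_II = COP_actual/COP_Carnot = 5.132/9.686 = 0.5298.

0.5298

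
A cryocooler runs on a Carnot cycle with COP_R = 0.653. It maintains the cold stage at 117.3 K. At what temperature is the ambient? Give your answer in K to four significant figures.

COP_R = T_C/(T_H − T_C) gives T_H − T_C = T_C/COP.
With T_C = 117.30 K, T_H = 117.30 × (1 + 1/0.653) = 296.93 K.

296.9 K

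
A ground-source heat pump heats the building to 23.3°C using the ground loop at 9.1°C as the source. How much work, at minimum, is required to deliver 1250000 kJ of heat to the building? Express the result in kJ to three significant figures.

59900 kJ

In absolute terms T_C = 282.25 K and T_H = 296.45 K, so ΔT = 14.20 K.
The reversible limit is COP_HP = T_H/ΔT = 20.88, so W_min = Q_H/COP = Q_H·ΔT/T_H.
W_min = 1250000 × 14.20/296.45 = 59880 kJ.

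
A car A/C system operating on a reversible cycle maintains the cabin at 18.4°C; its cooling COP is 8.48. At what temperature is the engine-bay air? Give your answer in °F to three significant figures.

COP_R = T_C/(T_H − T_C) gives T_H − T_C = T_C/COP.
With T_C = 291.55 K, T_H = 291.55 × (1 + 1/8.48) = 325.93 K.
Converting, 325.93 K = 127.01°F.

127 °F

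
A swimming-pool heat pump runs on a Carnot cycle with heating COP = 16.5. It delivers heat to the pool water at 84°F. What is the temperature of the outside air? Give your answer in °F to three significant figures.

COP_HP = T_H/(T_H − T_C) gives T_H − T_C = T_H/COP.
With T_H = 302.04 K, T_C = 302.04 × (1 − 1/16.5) = 283.73 K.
Converting, 283.73 K = 51.05°F.

51.1 °F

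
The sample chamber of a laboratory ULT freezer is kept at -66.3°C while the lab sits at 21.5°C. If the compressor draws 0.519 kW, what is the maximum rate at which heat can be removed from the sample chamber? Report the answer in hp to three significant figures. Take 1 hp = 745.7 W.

1.64 hp

In absolute terms T_C = 206.85 K and T_H = 294.65 K, so ΔT = 87.80 K.
COP_Carnot = T_C/ΔT = 206.85/87.80 = 2.356.
Q̇_max = COP_Carnot × Ẇ = 2.356 × 0.5190 kW = 1.223 kW = 1.640 hp.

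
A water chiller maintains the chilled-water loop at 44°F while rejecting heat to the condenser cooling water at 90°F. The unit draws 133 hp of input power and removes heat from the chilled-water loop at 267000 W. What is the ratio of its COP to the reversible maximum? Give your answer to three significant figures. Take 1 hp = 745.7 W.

0.246

Converting, Q̇_C = 267000 W = 358.1 hp, so COP_actual = Q̇_C/Ẇ = 358.1/133.0 = 2.692.
In absolute terms T_C = 279.82 K and T_H = 305.37 K, so ΔT = 25.56 K.
COP_Carnot = T_C/ΔT = 279.82/25.56 = 10.95.
η_II = COP_actual/COP_Carnot = 2.692/10.95 = 0.2459.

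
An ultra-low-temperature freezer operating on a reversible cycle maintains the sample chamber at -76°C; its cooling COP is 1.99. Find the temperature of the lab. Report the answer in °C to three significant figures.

COP_R = T_C/(T_H − T_C) gives T_H − T_C = T_C/COP.
With T_C = 197.15 K, T_H = 197.15 × (1 + 1/1.99) = 296.22 K.
Converting, 296.22 K = 23.07°C.

23.1 °C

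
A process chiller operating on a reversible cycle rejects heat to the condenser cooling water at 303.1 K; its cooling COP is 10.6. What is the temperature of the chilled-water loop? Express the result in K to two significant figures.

280 K

For a Carnot refrigerator COP_R = T_C/(T_H − T_C), so T_C = COP·T_H/(1 + COP).
With T_H = 303.10 K, T_C = 10.6 × 303.10/11.60 = 276.97 K.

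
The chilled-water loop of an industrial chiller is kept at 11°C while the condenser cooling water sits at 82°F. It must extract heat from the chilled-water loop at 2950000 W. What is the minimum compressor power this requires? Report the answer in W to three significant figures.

174000 W

In absolute terms T_C = 284.15 K and T_H = 300.93 K, so ΔT = 16.78 K.
COP_Carnot = T_C/ΔT = 284.15/16.78 = 16.94.
Ẇ_min = Q̇/COP_Carnot = 2950000/16.94 = 174200 W.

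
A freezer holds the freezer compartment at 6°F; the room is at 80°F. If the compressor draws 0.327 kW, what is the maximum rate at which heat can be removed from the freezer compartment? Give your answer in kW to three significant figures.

In absolute terms T_C = 258.71 K and T_H = 299.82 K, so ΔT = 41.11 K.
COP_Carnot = T_C/ΔT = 258.71/41.11 = 6.293.
Q̇_max = COP_Carnot × Ẇ = 6.293 × 0.3270 kW = 2.058 kW.

2.06 kW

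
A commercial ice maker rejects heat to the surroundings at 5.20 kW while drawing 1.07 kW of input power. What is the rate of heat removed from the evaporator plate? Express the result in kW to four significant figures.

4.130 kW

For a cyclic device the first law requires Q̇_H = Q̇_C + Ẇ.
Q̇_C = Q̇_H − Ẇ = 4.130 kW.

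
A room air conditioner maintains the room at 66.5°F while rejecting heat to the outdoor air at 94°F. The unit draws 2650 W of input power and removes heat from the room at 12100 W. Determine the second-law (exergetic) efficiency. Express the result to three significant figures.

0.239

COP_actual = Q̇_C/Ẇ = 12100/2650 = 4.566.
In absolute terms T_C = 292.32 K and T_H = 307.59 K, so ΔT = 15.28 K.
COP_Carnot = T_C/ΔT = 292.32/15.28 = 19.13.
η_II = COP_actual/COP_Carnot = 4.566/19.13 = 0.2386.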